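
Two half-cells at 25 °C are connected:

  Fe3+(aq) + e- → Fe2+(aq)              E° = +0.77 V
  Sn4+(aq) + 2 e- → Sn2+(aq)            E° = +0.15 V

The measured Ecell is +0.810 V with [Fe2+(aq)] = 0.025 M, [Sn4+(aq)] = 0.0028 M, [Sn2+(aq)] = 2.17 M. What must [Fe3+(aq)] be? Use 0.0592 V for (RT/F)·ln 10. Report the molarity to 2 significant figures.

Fe³⁺/Fe²⁺ is the cathode (higher E°); E°cell = +0.77 − (+0.15) = +0.62 V with n = 2.
Rearranging E = E° − (0.0592/n)·log Q gives log Q = 2(+0.62 − (+0.810))/0.0592 = −6.419.
Balancing electrons gives 2 Fe3+(aq) + Sn2+(aq) → 2 Fe2+(aq) + Sn4+(aq); thus Q = ([Fe2+(aq)]^2·[Sn4+(aq)]) / ([Fe3+(aq)]^2·[Sn2+(aq)]).
Substituting the known concentrations and solving, log [Fe3+(aq)] = 0.163 and [Fe3+(aq)] = 1.5 M.

1.5 M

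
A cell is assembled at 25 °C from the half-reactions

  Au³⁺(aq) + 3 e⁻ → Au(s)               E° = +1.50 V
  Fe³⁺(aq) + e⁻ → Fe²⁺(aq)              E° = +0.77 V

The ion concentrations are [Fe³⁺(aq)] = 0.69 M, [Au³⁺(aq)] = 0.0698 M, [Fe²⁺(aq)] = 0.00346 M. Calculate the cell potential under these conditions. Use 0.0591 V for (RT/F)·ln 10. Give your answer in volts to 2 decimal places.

Au³⁺/Au is reduced (cathode, E° = +1.50 V) and Fe³⁺/Fe²⁺ is oxidized (anode).
E°cell = E°cat − E°an = +1.50 − (+0.77) = +0.73 V; n = 3.
Balancing gives Au³⁺(aq) + 3 Fe²⁺(aq) → Au(s) + 3 Fe³⁺(aq); hence Q = [Fe³⁺(aq)]^3 / ([Au³⁺(aq)]·[Fe²⁺(aq)]^3) = 1.14×10^8 (log Q = 8.055).
By the Nernst equation, E = +0.73 − (0.0591/3)·(8.055) = +0.57 V.

+0.57 V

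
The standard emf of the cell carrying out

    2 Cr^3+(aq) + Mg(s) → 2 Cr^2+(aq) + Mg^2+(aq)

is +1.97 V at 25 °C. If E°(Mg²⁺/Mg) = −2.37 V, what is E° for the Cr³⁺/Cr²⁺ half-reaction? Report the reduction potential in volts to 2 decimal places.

In the reaction as written the Cr³⁺/Cr²⁺ couple is reduced (cathode) and Mg²⁺/Mg is oxidized (anode), so E°cell = E°(Cr³⁺/Cr²⁺) − E°(Mg²⁺/Mg).
E°(Cr³⁺/Cr²⁺) = E°cell + E°(anode) = +1.97 + (−2.37) = −0.40 V.

−0.40 V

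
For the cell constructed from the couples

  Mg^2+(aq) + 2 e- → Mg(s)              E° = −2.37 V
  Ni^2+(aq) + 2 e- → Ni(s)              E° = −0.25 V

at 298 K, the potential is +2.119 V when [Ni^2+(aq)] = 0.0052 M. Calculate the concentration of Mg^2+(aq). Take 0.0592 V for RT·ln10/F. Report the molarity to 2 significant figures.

0.0056 M

With Ni²⁺/Ni at the cathode and Mg²⁺/Mg at the anode, E°cell = −0.25 − (−2.37) = +2.12 V (n = 2).
From the Nernst equation, log Q = n(E° − E)/0.0592 = 2·(+2.12 − (+2.119))/0.0592 = 0.034.
The balanced reaction is Ni^2+(aq) + Mg(s) → Ni(s) + Mg^2+(aq), so Q = [Mg^2+(aq)] / [Ni^2+(aq)].
Solving for the unknown gives log [Mg^2+(aq)] = −2.250, so [Mg^2+(aq)] ≈ 0.0056 M.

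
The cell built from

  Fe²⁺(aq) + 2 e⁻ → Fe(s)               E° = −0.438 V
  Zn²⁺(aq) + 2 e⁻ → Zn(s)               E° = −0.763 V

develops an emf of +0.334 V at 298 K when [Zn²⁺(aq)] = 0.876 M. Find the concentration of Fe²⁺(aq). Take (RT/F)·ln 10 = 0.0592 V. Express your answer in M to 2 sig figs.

1.8 M

Fe²⁺/Fe is the cathode (higher E°); E°cell = −0.438 − (−0.763) = +0.325 V with n = 2.
Rearranging E = E° − (0.0592/n)·log Q gives log Q = 2(+0.325 − (+0.334))/0.0592 = −0.304.
Balancing electrons gives Fe²⁺(aq) + Zn(s) → Fe(s) + Zn²⁺(aq); thus Q = [Zn²⁺(aq)] / [Fe²⁺(aq)].
Solving for the unknown gives log [Fe²⁺(aq)] = 0.247, so [Fe²⁺(aq)] ≈ 1.8 M.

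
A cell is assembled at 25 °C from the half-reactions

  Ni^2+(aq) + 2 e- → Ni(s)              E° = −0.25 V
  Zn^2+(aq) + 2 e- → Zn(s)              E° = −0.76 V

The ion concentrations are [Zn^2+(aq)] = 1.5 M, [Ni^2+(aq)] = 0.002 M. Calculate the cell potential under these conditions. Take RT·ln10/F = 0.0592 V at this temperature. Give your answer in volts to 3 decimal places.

+0.425 V

Ni²⁺/Ni is reduced (cathode, E° = −0.25 V) and Zn²⁺/Zn is oxidized (anode).
E°cell = −0.25 − (−0.76) = +0.51 V, with n = 2 electrons transferred.
Balancing gives Ni^2+(aq) + Zn(s) → Ni(s) + Zn^2+(aq); hence Q = [Zn^2+(aq)] / [Ni^2+(aq)] = 750 (log Q = 2.875).
By the Nernst equation, E = +0.51 − (0.0592/2)·(2.875) = +0.425 V.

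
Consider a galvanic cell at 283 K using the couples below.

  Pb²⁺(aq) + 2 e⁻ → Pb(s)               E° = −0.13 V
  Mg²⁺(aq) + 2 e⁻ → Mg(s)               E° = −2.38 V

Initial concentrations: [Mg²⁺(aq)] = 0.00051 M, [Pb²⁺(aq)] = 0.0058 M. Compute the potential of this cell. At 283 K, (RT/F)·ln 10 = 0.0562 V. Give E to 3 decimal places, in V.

+2.280 V

The Pb²⁺/Pb couple has the more positive E°, so it is the cathode; Mg²⁺/Mg is the anode.
E°cell = E°cat − E°an = −0.13 − (−2.38) = +2.25 V; n = 2.
The balanced reaction is Pb²⁺(aq) + Mg(s) → Pb(s) + Mg²⁺(aq), so Q = [Mg²⁺(aq)] / [Pb²⁺(aq)] = 0.0879 and log Q = −1.056.
Applying E = E° − (RT ln10/nF)·log Q gives +2.25 − (0.0562/2)(−1.056) = +2.280 V.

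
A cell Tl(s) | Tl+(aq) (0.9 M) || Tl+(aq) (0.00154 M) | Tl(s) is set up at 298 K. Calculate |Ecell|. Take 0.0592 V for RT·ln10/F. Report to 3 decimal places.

0.164 V

For a concentration cell E°cell = 0, since both electrodes use the same couple.
The compartment with the higher Tl+(aq) concentration (0.9 M) acts as the cathode; ions are reduced there and produced at the dilute (0.00154 M) anode.
With n = 1, Ecell = −(0.0592/1)·log([dilute]/[conc]) = −(0.0592/1)·log(0.00154/0.9) = +0.164 V.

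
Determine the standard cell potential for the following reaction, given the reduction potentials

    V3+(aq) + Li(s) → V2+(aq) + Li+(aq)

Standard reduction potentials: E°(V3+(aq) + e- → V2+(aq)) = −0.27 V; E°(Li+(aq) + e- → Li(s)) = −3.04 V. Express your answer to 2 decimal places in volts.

+2.77 V

In the reaction as written, V3+(aq) is reduced (cathode) and Li+(aq) is produced by oxidation at the anode.
E°cell = E°(cathode) − E°(anode) = −0.27 − (−3.04) = +2.77 V.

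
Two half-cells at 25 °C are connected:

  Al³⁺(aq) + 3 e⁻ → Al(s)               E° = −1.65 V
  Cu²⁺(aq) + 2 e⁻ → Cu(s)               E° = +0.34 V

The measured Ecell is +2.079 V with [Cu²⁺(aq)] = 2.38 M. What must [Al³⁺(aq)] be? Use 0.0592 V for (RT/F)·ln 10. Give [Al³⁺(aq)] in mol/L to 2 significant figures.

Cu²⁺/Cu is the cathode (higher E°); E°cell = +0.34 − (−1.65) = +1.99 V with n = 6.
Since E = E° − (0.0592/n)·log Q, log Q = n(E° − E)/0.0592 = −9.020.
For 3 Cu²⁺(aq) + 2 Al(s) → 3 Cu(s) + 2 Al³⁺(aq), the reaction quotient is Q = [Al³⁺(aq)]^2 / [Cu²⁺(aq)]^3.
Solving for the unknown gives log [Al³⁺(aq)] = −3.945, so [Al³⁺(aq)] ≈ 0.00011 M.

0.00011 M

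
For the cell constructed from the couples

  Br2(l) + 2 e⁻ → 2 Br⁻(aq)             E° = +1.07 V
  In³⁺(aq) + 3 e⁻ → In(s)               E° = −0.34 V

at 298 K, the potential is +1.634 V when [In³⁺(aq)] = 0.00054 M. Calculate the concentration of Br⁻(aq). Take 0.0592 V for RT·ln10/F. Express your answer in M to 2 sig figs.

0.0020 M

The Br₂/Br⁻ couple has the larger reduction potential, so it is the cathode: E°cell = +1.07 − (−0.34) = +1.41 V and n = 6.
Rearranging E = E° − (0.0592/n)·log Q gives log Q = 6(+1.41 − (+1.634))/0.0592 = −22.703.
The balanced reaction is 3 Br2(l) + 2 In(s) → 6 Br⁻(aq) + 2 In³⁺(aq), so Q = [Br⁻(aq)]^6·[In³⁺(aq)]^2.
Solving for the unknown gives log [Br⁻(aq)] = −2.695, so [Br⁻(aq)] ≈ 0.0020 M.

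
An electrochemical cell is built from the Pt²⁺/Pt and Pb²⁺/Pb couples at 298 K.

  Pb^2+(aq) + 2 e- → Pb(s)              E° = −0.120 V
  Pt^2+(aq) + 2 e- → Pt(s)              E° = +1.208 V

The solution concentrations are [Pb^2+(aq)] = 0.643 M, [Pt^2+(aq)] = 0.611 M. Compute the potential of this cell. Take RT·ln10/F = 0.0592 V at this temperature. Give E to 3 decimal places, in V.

+1.327 V

The Pt²⁺/Pt couple has the more positive E°, so it is the cathode; Pb²⁺/Pb is the anode.
E°cell = E°cat − E°an = +1.208 − (−0.120) = +1.328 V; n = 2.
The balanced reaction is Pt^2+(aq) + Pb(s) → Pt(s) + Pb^2+(aq), so Q = [Pb^2+(aq)] / [Pt^2+(aq)] = 1.05 and log Q = 0.022.
By the Nernst equation, E = +1.328 − (0.0592/2)·(0.022) = +1.327 V.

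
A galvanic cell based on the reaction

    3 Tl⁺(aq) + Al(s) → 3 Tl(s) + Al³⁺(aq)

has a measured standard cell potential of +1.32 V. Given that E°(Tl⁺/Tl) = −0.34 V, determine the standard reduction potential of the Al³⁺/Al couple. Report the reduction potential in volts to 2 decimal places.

In the reaction as written the Tl⁺/Tl couple is reduced (cathode) and Al³⁺/Al is oxidized (anode), so E°cell = E°(Tl⁺/Tl) − E°(Al³⁺/Al).
E°(Al³⁺/Al) = E°(cathode) − E°cell = −0.34 − (+1.32) = −1.66 V.

−1.66 V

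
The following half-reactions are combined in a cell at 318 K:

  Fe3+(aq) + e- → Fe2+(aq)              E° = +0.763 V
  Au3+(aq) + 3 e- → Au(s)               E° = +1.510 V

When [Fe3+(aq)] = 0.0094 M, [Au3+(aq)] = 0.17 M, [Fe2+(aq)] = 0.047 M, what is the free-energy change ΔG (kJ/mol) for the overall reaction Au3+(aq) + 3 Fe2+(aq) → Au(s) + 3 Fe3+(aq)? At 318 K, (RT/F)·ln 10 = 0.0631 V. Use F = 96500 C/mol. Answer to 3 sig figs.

−224 kJ/mol

With Au³⁺/Au reduced at the cathode, E°cell = +1.510 − (+0.763) = +0.747 V and n = 3.
Q = [Fe3+(aq)]^3 / ([Au3+(aq)]·[Fe2+(aq)]^3) = 0.0471, so log Q = −1.327 and E = +0.747 − (0.0631/3)(−1.327) = +0.7749 V.
Then ΔG = −nFE = −3 × 96500 × +0.7749 J/mol = −224 kJ/mol.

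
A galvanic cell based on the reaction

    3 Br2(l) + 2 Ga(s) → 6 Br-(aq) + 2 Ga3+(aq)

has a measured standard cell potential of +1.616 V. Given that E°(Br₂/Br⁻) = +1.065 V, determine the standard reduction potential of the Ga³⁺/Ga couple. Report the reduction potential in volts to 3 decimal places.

−0.551 V

In the reaction as written the Br₂/Br⁻ couple is reduced (cathode) and Ga³⁺/Ga is oxidized (anode), so E°cell = E°(Br₂/Br⁻) − E°(Ga³⁺/Ga).
E°(Ga³⁺/Ga) = E°(cathode) − E°cell = +1.065 − (+1.616) = −0.551 V.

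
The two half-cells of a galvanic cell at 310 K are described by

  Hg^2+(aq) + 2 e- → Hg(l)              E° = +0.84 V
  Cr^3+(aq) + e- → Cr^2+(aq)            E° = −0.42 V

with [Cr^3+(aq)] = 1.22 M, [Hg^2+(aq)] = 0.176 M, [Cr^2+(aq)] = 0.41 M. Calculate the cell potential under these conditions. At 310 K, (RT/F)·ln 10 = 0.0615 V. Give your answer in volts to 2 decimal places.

+1.21 V

The Hg²⁺/Hg couple has the more positive E°, so it is the cathode; Cr³⁺/Cr²⁺ is the anode.
The standard potential is +0.84 − (−0.42) = +1.26 V and the balanced reaction transfers n = 2 electrons.
Balancing gives Hg^2+(aq) + 2 Cr^2+(aq) → Hg(l) + 2 Cr^3+(aq); hence Q = [Cr^3+(aq)]^2 / ([Hg^2+(aq)]·[Cr^2+(aq)]^2) = 50.3 (log Q = 1.702).
By the Nernst equation, E = +1.26 − (0.0615/2)·(1.702) = +1.21 V.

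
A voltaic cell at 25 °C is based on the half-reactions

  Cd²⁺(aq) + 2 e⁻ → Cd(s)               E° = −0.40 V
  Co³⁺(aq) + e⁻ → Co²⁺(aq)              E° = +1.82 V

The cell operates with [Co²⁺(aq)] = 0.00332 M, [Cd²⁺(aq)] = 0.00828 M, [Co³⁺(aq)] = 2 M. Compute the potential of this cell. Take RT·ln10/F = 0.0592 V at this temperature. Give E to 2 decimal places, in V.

+2.45 V

Co³⁺/Co²⁺ is reduced (cathode, E° = +1.82 V) and Cd²⁺/Cd is oxidized (anode).
E°cell = +1.82 − (−0.40) = +2.22 V, with n = 2 electrons transferred.
For the overall reaction 2 Co³⁺(aq) + Cd(s) → 2 Co²⁺(aq) + Cd²⁺(aq), Q = ([Co²⁺(aq)]^2·[Cd²⁺(aq)]) / [Co³⁺(aq)]^2 = 2.28×10^−8, giving log Q = −7.642.
E = E° − (0.0592/n)·log Q = +2.22 − (0.0592/2)(−7.642) = +2.45 V.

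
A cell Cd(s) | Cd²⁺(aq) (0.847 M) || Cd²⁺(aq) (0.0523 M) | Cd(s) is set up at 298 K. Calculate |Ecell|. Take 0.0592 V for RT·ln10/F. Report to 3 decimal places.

0.036 V

For a concentration cell E°cell = 0, since both electrodes use the same couple.
The compartment with the higher Cd²⁺(aq) concentration (0.847 M) acts as the cathode; ions are reduced there and produced at the dilute (0.0523 M) anode.
With n = 2, Ecell = −(0.0592/2)·log([dilute]/[conc]) = −(0.0592/2)·log(0.0523/0.847) = +0.036 V.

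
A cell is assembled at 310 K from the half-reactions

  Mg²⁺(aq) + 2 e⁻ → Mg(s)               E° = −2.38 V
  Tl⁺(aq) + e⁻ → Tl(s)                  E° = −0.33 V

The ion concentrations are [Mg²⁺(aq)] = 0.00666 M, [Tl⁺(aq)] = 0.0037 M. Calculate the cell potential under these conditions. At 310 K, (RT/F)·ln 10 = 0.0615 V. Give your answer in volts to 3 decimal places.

+1.967 V

The Tl⁺/Tl couple has the more positive E°, so it is the cathode; Mg²⁺/Mg is the anode.
E°cell = E°cat − E°an = −0.33 − (−2.38) = +2.05 V; n = 2.
The balanced reaction is 2 Tl⁺(aq) + Mg(s) → 2 Tl(s) + Mg²⁺(aq), so Q = [Mg²⁺(aq)] / [Tl⁺(aq)]^2 = 486 and log Q = 2.687.
E = E° − (0.0615/n)·log Q = +2.05 − (0.0615/2)(2.687) = +1.967 V.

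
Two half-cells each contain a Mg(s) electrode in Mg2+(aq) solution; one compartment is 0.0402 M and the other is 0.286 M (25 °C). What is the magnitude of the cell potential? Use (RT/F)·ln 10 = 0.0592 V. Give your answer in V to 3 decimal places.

0.025 V

For a concentration cell E°cell = 0, since both electrodes use the same couple.
The compartment with the higher Mg2+(aq) concentration (0.286 M) acts as the cathode; ions are reduced there and produced at the dilute (0.0402 M) anode.
With n = 2, Ecell = −(0.0592/2)·log([dilute]/[conc]) = −(0.0592/2)·log(0.0402/0.286) = +0.025 V.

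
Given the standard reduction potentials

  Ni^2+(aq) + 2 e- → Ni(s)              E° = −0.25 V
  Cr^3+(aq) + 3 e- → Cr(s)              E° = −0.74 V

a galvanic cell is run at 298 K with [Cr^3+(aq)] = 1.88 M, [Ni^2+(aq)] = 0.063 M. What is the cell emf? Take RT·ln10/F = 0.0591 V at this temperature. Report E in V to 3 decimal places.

Since E°(Ni²⁺/Ni) > E°(Cr³⁺/Cr), Ni²⁺/Ni serves as the cathode.
E°cell = E°cat − E°an = −0.25 − (−0.74) = +0.49 V; n = 6.
For the overall reaction 3 Ni^2+(aq) + 2 Cr(s) → 3 Ni(s) + 2 Cr^3+(aq), Q = [Cr^3+(aq)]^2 / [Ni^2+(aq)]^3 = 1.41×10^4, giving log Q = 4.150.
E = E° − (0.0591/n)·log Q = +0.49 − (0.0591/6)(4.150) = +0.449 V.

+0.449 V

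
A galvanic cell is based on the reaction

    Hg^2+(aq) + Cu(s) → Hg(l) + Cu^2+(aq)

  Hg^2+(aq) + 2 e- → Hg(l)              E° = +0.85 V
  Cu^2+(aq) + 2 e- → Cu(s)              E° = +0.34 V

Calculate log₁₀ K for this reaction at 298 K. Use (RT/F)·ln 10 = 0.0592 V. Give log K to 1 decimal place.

The Hg²⁺/Hg couple is reduced (cathode); E°cell = +0.85 − (+0.34) = +0.51 V with n = 2.
At equilibrium E = 0, so log K = nE°cell / 0.0592 = (2)(+0.51) / 0.0592 = 17.2.

log K = 17.2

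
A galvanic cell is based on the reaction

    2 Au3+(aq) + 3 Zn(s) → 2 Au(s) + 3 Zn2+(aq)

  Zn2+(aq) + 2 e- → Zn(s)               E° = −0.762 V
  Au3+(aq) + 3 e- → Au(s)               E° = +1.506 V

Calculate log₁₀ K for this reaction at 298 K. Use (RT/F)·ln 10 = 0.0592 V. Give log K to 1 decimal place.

log K = 229.9

The Au³⁺/Au couple is reduced (cathode); E°cell = +1.506 − (−0.762) = +2.268 V with n = 6.
At equilibrium E = 0, so log K = nE°cell / 0.0592 = (6)(+2.268) / 0.0592 = 229.9.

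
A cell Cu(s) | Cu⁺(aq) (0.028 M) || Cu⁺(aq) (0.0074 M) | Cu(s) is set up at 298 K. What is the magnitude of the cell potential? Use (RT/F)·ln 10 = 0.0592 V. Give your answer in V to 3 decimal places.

0.034 V

For a concentration cell E°cell = 0, since both electrodes use the same couple.
The compartment with the higher Cu⁺(aq) concentration (0.028 M) acts as the cathode; ions are reduced there and produced at the dilute (0.0074 M) anode.
With n = 1, Ecell = −(0.0592/1)·log([dilute]/[conc]) = −(0.0592/1)·log(0.0074/0.028) = +0.034 V.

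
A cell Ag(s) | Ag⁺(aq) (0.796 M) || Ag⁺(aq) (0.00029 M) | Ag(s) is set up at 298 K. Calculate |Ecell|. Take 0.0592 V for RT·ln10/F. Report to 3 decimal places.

For a concentration cell E°cell = 0, since both electrodes use the same couple.
The compartment with the higher Ag⁺(aq) concentration (0.796 M) acts as the cathode; ions are reduced there and produced at the dilute (0.00029 M) anode.
With n = 1, Ecell = −(0.0592/1)·log([dilute]/[conc]) = −(0.0592/1)·log(0.00029/0.796) = +0.204 V.

0.204 V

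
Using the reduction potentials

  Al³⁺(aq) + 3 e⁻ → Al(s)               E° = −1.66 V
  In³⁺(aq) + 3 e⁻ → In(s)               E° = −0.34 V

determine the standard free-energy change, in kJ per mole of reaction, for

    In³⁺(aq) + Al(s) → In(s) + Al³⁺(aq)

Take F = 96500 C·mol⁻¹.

In the reaction as written In³⁺(aq) is reduced, so the In³⁺/In couple is the cathode and Al³⁺/Al is the anode.
E°cell = −0.34 − (−1.66) = +1.32 V; balancing electrons gives n = 3.
ΔG° = −nFE°cell = −(3)(96500)(+1.32) J/mol = −382 kJ/mol.

−382 kJ/mol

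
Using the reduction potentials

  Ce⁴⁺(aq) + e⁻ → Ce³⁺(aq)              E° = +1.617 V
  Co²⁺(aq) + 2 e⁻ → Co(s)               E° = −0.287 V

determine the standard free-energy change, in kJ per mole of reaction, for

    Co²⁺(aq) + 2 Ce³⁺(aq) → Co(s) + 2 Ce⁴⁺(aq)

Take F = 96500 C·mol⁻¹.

+367 kJ/mol

In the reaction as written Co²⁺(aq) is reduced, so the Co²⁺/Co couple is the cathode and Ce⁴⁺/Ce³⁺ is the anode.
E°cell = −0.287 − (+1.617) = −1.904 V; balancing electrons gives n = 2.
ΔG° = −nFE°cell = −(2)(96500)(−1.904) J/mol = +367 kJ/mol.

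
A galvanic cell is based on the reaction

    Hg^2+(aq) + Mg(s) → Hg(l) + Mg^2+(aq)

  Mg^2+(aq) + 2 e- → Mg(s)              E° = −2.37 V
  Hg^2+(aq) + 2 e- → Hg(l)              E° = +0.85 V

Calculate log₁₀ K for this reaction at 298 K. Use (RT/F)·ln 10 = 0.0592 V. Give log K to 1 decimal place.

log K = 108.8

The Hg²⁺/Hg couple is reduced (cathode); E°cell = +0.85 − (−2.37) = +3.22 V with n = 2.
At equilibrium E = 0, so log K = nE°cell / 0.0592 = (2)(+3.22) / 0.0592 = 108.8.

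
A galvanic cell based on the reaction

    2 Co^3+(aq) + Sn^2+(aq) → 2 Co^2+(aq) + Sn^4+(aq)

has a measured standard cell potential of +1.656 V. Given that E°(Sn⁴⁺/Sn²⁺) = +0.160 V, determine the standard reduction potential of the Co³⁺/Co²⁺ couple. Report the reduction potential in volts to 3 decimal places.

+1.816 V

In the reaction as written the Co³⁺/Co²⁺ couple is reduced (cathode) and Sn⁴⁺/Sn²⁺ is oxidized (anode), so E°cell = E°(Co³⁺/Co²⁺) − E°(Sn⁴⁺/Sn²⁺).
E°(Co³⁺/Co²⁺) = E°cell + E°(anode) = +1.656 + (+0.160) = +1.816 V.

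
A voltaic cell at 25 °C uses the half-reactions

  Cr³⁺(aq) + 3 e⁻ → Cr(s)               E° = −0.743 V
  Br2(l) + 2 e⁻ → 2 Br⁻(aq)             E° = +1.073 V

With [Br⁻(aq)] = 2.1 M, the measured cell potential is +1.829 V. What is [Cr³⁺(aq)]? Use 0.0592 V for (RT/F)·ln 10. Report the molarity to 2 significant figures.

With Br₂/Br⁻ at the cathode and Cr³⁺/Cr at the anode, E°cell = +1.073 − (−0.743) = +1.816 V (n = 6).
Rearranging E = E° − (0.0592/n)·log Q gives log Q = 6(+1.816 − (+1.829))/0.0592 = −1.318.
The balanced reaction is 3 Br2(l) + 2 Cr(s) → 6 Br⁻(aq) + 2 Cr³⁺(aq), so Q = [Br⁻(aq)]^6·[Cr³⁺(aq)]^2.
Solving for the unknown gives log [Cr³⁺(aq)] = −1.626, so [Cr³⁺(aq)] ≈ 0.024 M.

0.024 M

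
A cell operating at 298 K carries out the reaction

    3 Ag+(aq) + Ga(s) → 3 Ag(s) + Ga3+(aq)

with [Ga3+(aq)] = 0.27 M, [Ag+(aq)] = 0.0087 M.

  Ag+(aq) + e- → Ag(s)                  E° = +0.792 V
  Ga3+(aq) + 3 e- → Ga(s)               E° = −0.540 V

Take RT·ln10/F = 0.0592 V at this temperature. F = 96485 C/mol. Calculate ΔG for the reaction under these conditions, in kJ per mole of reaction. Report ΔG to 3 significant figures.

E°cell = +0.792 − (−0.540) = +1.332 V; the balanced reaction transfers n = 3 electrons.
The reaction quotient is [Ga3+(aq)] / [Ag+(aq)]^3 = 4.1×10^5; by Nernst, E = +1.332 − (0.0592/3)(5.613) = +1.2212 V.
ΔG = −nFE = −(3)(96485)(+1.2212) J/mol = −353 kJ/mol.

−353 kJ/mol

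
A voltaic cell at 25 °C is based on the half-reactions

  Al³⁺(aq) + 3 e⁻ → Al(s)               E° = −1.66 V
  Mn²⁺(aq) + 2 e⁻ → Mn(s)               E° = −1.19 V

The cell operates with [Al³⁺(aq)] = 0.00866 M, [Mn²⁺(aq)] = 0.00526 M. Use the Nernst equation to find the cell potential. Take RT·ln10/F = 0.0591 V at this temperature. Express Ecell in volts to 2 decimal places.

Mn²⁺/Mn is reduced (cathode, E° = −1.19 V) and Al³⁺/Al is oxidized (anode).
E°cell = E°cat − E°an = −1.19 − (−1.66) = +0.47 V; n = 6.
The balanced reaction is 3 Mn²⁺(aq) + 2 Al(s) → 3 Mn(s) + 2 Al³⁺(aq), so Q = [Al³⁺(aq)]^2 / [Mn²⁺(aq)]^3 = 515 and log Q = 2.712.
E = E° − (0.0591/n)·log Q = +0.47 − (0.0591/6)(2.712) = +0.44 V.

+0.44 V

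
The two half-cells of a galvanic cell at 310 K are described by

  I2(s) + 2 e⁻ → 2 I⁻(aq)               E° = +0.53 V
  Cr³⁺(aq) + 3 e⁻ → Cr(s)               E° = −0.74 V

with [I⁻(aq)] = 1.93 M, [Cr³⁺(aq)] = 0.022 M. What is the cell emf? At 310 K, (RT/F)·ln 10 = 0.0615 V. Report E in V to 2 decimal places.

I₂/I⁻ is reduced (cathode, E° = +0.53 V) and Cr³⁺/Cr is oxidized (anode).
E°cell = E°cat − E°an = +0.53 − (−0.74) = +1.27 V; n = 6.
For the overall reaction 3 I2(s) + 2 Cr(s) → 6 I⁻(aq) + 2 Cr³⁺(aq), Q = [I⁻(aq)]^6·[Cr³⁺(aq)]^2 = 0.025, giving log Q = −1.602.
E = E° − (0.0615/n)·log Q = +1.27 − (0.0615/6)(−1.602) = +1.29 V.

+1.29 V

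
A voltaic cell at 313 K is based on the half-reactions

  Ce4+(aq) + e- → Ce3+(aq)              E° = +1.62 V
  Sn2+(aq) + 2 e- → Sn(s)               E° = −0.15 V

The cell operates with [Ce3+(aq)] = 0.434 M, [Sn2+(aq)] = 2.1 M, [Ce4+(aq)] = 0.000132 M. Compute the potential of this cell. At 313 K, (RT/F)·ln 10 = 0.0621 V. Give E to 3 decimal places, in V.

Ce⁴⁺/Ce³⁺ is reduced (cathode, E° = +1.62 V) and Sn²⁺/Sn is oxidized (anode).
E°cell = +1.62 − (−0.15) = +1.77 V, with n = 2 electrons transferred.
For the overall reaction 2 Ce4+(aq) + Sn(s) → 2 Ce3+(aq) + Sn2+(aq), Q = ([Ce3+(aq)]^2·[Sn2+(aq)]) / [Ce4+(aq)]^2 = 2.27×10^7, giving log Q = 7.356.
E = E° − (0.0621/n)·log Q = +1.77 − (0.0621/2)(7.356) = +1.542 V.

+1.542 V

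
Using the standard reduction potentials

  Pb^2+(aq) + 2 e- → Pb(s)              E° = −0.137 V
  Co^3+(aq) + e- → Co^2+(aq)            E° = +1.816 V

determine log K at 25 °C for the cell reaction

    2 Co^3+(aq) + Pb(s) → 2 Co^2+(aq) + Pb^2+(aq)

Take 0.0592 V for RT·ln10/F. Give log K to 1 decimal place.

log K = 66.0

The Co³⁺/Co²⁺ couple is reduced (cathode); E°cell = +1.816 − (−0.137) = +1.953 V with n = 2.
At equilibrium E = 0, so log K = nE°cell / 0.0592 = (2)(+1.953) / 0.0592 = 66.0.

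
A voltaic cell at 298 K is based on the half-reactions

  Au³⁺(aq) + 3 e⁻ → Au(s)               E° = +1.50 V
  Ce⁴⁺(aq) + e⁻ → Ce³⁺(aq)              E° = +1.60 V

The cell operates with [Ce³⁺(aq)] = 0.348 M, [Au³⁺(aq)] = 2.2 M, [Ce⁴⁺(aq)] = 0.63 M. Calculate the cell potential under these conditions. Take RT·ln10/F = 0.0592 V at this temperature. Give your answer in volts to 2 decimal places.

Since E°(Ce⁴⁺/Ce³⁺) > E°(Au³⁺/Au), Ce⁴⁺/Ce³⁺ serves as the cathode.
The standard potential is +1.60 − (+1.50) = +0.10 V and the balanced reaction transfers n = 3 electrons.
The balanced reaction is 3 Ce⁴⁺(aq) + Au(s) → 3 Ce³⁺(aq) + Au³⁺(aq), so Q = ([Ce³⁺(aq)]^3·[Au³⁺(aq)]) / [Ce⁴⁺(aq)]^3 = 0.371 and log Q = −0.431.
By the Nernst equation, E = +0.10 − (0.0592/3)·(−0.431) = +0.11 V.

+0.11 V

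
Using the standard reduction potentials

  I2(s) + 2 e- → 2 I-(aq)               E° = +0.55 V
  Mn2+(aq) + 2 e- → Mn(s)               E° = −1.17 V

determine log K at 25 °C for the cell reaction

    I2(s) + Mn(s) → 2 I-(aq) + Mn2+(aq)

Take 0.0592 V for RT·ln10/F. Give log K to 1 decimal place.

log K = 58.1

The I₂/I⁻ couple is reduced (cathode); E°cell = +0.55 − (−1.17) = +1.72 V with n = 2.
At equilibrium E = 0, so log K = nE°cell / 0.0592 = (2)(+1.72) / 0.0592 = 58.1.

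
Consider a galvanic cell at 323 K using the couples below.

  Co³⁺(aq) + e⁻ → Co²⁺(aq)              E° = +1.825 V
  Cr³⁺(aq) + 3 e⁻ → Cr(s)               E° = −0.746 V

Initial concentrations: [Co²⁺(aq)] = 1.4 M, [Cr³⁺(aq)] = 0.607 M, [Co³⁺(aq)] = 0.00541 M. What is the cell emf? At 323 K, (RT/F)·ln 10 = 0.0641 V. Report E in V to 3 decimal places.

+2.421 V

Since E°(Co³⁺/Co²⁺) > E°(Cr³⁺/Cr), Co³⁺/Co²⁺ serves as the cathode.
E°cell = +1.825 − (−0.746) = +2.571 V, with n = 3 electrons transferred.
The balanced reaction is 3 Co³⁺(aq) + Cr(s) → 3 Co²⁺(aq) + Cr³⁺(aq), so Q = ([Co²⁺(aq)]^3·[Cr³⁺(aq)]) / [Co³⁺(aq)]^3 = 1.05×10^7 and log Q = 7.022.
Applying E = E° − (RT ln10/nF)·log Q gives +2.571 − (0.0641/3)(7.022) = +2.421 V.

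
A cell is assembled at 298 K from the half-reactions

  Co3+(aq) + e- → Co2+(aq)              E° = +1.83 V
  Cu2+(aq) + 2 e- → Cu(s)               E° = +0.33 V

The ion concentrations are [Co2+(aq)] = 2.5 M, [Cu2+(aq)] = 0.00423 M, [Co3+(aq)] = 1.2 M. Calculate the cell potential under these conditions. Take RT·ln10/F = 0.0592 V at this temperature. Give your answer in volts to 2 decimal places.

+1.55 V

The Co³⁺/Co²⁺ couple has the more positive E°, so it is the cathode; Cu²⁺/Cu is the anode.
The standard potential is +1.83 − (+0.33) = +1.50 V and the balanced reaction transfers n = 2 electrons.
Balancing gives 2 Co3+(aq) + Cu(s) → 2 Co2+(aq) + Cu2+(aq); hence Q = ([Co2+(aq)]^2·[Cu2+(aq)]) / [Co3+(aq)]^2 = 0.0184 (log Q = −1.736).
E = E° − (0.0592/n)·log Q = +1.50 − (0.0592/2)(−1.736) = +1.55 V.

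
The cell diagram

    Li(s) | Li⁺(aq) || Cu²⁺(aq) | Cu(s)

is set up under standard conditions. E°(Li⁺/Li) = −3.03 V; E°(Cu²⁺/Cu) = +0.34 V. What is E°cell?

By convention the left-hand electrode in cell notation is the anode (oxidation) and the right-hand electrode is the cathode (reduction).
E°cell = E°(right) − E°(left) = +0.34 − (−3.03) = +3.37 V.

+3.37 V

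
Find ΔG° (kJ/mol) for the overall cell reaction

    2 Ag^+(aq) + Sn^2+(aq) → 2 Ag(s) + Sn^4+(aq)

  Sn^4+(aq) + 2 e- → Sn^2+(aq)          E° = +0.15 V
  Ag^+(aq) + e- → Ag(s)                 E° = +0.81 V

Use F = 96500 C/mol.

−127 kJ/mol

In the reaction as written Ag^+(aq) is reduced, so the Ag⁺/Ag couple is the cathode and Sn⁴⁺/Sn²⁺ is the anode.
E°cell = +0.81 − (+0.15) = +0.66 V; balancing electrons gives n = 2.
ΔG° = −nFE°cell = −(2)(96500)(+0.66) J/mol = −127 kJ/mol.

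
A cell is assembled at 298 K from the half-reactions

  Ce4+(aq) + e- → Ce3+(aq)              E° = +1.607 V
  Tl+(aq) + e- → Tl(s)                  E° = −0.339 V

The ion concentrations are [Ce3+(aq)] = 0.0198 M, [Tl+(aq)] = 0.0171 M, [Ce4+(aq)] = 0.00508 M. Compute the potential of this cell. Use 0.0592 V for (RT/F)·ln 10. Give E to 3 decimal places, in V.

+2.016 V

Since E°(Ce⁴⁺/Ce³⁺) > E°(Tl⁺/Tl), Ce⁴⁺/Ce³⁺ serves as the cathode.
E°cell = E°cat − E°an = +1.607 − (−0.339) = +1.946 V; n = 1.
Balancing gives Ce4+(aq) + Tl(s) → Ce3+(aq) + Tl+(aq); hence Q = ([Ce3+(aq)]·[Tl+(aq)]) / [Ce4+(aq)] = 0.0666 (log Q = −1.176).
Applying E = E° − (RT ln10/nF)·log Q gives +1.946 − (0.0592/1)(−1.176) = +2.016 V.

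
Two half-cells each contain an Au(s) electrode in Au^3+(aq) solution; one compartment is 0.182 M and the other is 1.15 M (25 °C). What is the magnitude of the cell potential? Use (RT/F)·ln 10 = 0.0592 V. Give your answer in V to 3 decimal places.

For a concentration cell E°cell = 0, since both electrodes use the same couple.
The compartment with the higher Au^3+(aq) concentration (1.15 M) acts as the cathode; ions are reduced there and produced at the dilute (0.182 M) anode.
With n = 3, Ecell = −(0.0592/3)·log([dilute]/[conc]) = −(0.0592/3)·log(0.182/1.15) = +0.016 V.

0.016 V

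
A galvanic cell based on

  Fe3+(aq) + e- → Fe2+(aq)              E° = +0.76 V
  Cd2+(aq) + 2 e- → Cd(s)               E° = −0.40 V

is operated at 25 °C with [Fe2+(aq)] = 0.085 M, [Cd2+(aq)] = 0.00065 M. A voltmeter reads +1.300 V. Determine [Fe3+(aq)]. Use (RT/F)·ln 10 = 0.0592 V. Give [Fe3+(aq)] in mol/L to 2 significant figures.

0.50 M

Fe³⁺/Fe²⁺ is the cathode (higher E°); E°cell = +0.76 − (−0.40) = +1.16 V with n = 2.
Since E = E° − (0.0592/n)·log Q, log Q = n(E° − E)/0.0592 = −4.730.
Balancing electrons gives 2 Fe3+(aq) + Cd(s) → 2 Fe2+(aq) + Cd2+(aq); thus Q = ([Fe2+(aq)]^2·[Cd2+(aq)]) / [Fe3+(aq)]^2.
Isolating [Fe3+(aq)] in Q = 10^{−4.730} yields log [Fe3+(aq)] = −0.299, i.e. 0.50 M.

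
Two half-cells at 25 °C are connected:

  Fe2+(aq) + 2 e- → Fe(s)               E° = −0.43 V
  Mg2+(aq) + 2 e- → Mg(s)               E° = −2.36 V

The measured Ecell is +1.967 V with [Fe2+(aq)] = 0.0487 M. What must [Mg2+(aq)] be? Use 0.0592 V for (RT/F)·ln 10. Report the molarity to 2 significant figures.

0.0027 M

The Fe²⁺/Fe couple has the larger reduction potential, so it is the cathode: E°cell = −0.43 − (−2.36) = +1.93 V and n = 2.
From the Nernst equation, log Q = n(E° − E)/0.0592 = 2·(+1.93 − (+1.967))/0.0592 = −1.250.
Balancing electrons gives Fe2+(aq) + Mg(s) → Fe(s) + Mg2+(aq); thus Q = [Mg2+(aq)] / [Fe2+(aq)].
Isolating [Mg2+(aq)] in Q = 10^{−1.250} yields log [Mg2+(aq)] = −2.562, i.e. 0.0027 M.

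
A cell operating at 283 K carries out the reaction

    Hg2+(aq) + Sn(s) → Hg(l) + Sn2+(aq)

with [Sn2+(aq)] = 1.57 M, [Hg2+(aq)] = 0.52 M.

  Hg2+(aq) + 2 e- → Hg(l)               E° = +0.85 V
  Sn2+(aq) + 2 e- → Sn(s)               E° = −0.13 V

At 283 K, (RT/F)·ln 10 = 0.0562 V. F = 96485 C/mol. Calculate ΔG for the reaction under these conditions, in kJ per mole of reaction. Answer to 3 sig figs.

−187 kJ/mol

E°cell = +0.85 − (−0.13) = +0.98 V; the balanced reaction transfers n = 2 electrons.
The reaction quotient is [Sn2+(aq)] / [Hg2+(aq)] = 3.02; by Nernst, E = +0.98 − (0.0562/2)(0.480) = +0.9665 V.
Finally ΔG = −nFE = −(2)(96485 C/mol)(+0.9665 V) = −187 kJ/mol.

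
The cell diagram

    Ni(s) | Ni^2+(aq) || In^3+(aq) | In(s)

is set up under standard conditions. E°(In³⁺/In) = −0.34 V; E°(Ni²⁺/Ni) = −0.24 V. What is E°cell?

By convention the left-hand electrode in cell notation is the anode (oxidation) and the right-hand electrode is the cathode (reduction).
E°cell = E°(right) − E°(left) = −0.34 − (−0.24) = −0.10 V.
The negative sign shows that, as written, the cell would require an external voltage to drive the reaction.

−0.10 V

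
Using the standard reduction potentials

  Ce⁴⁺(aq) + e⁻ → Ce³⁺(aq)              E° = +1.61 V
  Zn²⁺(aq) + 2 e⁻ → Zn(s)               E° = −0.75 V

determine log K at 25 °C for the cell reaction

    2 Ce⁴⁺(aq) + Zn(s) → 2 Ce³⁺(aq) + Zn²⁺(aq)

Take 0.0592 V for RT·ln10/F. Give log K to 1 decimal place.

log K = 79.7

The Ce⁴⁺/Ce³⁺ couple is reduced (cathode); E°cell = +1.61 − (−0.75) = +2.36 V with n = 2.
At equilibrium E = 0, so log K = nE°cell / 0.0592 = (2)(+2.36) / 0.0592 = 79.7.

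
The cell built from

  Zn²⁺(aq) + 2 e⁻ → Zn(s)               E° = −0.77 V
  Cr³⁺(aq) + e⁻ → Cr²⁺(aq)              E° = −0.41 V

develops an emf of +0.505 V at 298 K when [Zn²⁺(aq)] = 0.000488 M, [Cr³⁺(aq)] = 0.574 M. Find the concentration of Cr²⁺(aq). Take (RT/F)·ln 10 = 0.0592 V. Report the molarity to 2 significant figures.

The Cr³⁺/Cr²⁺ couple has the larger reduction potential, so it is the cathode: E°cell = −0.41 − (−0.77) = +0.36 V and n = 2.
Since E = E° − (0.0592/n)·log Q, log Q = n(E° − E)/0.0592 = −4.899.
For 2 Cr³⁺(aq) + Zn(s) → 2 Cr²⁺(aq) + Zn²⁺(aq), the reaction quotient is Q = ([Cr²⁺(aq)]^2·[Zn²⁺(aq)]) / [Cr³⁺(aq)]^2.
Solving for the unknown gives log [Cr²⁺(aq)] = −1.035, so [Cr²⁺(aq)] ≈ 0.092 M.

0.092 M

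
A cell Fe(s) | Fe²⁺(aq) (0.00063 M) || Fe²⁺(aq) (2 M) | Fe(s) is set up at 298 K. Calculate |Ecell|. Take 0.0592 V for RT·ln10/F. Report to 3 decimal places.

For a concentration cell E°cell = 0, since both electrodes use the same couple.
The compartment with the higher Fe²⁺(aq) concentration (2 M) acts as the cathode; ions are reduced there and produced at the dilute (0.00063 M) anode.
With n = 2, Ecell = −(0.0592/2)·log([dilute]/[conc]) = −(0.0592/2)·log(0.00063/2) = +0.104 V.

0.104 V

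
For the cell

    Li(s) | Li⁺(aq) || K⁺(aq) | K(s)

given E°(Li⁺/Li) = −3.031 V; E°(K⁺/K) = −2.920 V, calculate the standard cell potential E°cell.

+0.111 V

By convention the left-hand electrode in cell notation is the anode (oxidation) and the right-hand electrode is the cathode (reduction).
E°cell = E°(right) − E°(left) = −2.920 − (−3.031) = +0.111 V.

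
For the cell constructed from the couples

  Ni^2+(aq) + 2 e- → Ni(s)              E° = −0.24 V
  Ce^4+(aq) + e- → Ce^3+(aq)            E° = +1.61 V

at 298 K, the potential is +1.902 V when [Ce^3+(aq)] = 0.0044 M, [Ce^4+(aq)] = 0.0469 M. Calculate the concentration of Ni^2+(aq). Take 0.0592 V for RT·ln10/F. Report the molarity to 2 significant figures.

The Ce⁴⁺/Ce³⁺ couple has the larger reduction potential, so it is the cathode: E°cell = +1.61 − (−0.24) = +1.85 V and n = 2.
From the Nernst equation, log Q = n(E° − E)/0.0592 = 2·(+1.85 − (+1.902))/0.0592 = −1.757.
The balanced reaction is 2 Ce^4+(aq) + Ni(s) → 2 Ce^3+(aq) + Ni^2+(aq), so Q = ([Ce^3+(aq)]^2·[Ni^2+(aq)]) / [Ce^4+(aq)]^2.
Substituting the known concentrations and solving, log [Ni^2+(aq)] = 0.298 and [Ni^2+(aq)] = 2.0 M.

2.0 M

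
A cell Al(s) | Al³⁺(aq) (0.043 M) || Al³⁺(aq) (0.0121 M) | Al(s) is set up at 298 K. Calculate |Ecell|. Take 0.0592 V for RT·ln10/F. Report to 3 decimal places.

For a concentration cell E°cell = 0, since both electrodes use the same couple.
The compartment with the higher Al³⁺(aq) concentration (0.043 M) acts as the cathode; ions are reduced there and produced at the dilute (0.0121 M) anode.
With n = 3, Ecell = −(0.0592/3)·log([dilute]/[conc]) = −(0.0592/3)·log(0.0121/0.043) = +0.011 V.

0.011 V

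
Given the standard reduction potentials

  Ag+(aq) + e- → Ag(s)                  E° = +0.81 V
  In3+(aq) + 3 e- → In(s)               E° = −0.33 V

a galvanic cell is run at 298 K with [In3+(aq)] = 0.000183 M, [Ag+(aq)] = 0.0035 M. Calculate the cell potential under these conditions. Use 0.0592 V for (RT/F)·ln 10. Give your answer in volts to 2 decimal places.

+1.07 V

Ag⁺/Ag is reduced (cathode, E° = +0.81 V) and In³⁺/In is oxidized (anode).
E°cell = +0.81 − (−0.33) = +1.14 V, with n = 3 electrons transferred.
Balancing gives 3 Ag+(aq) + In(s) → 3 Ag(s) + In3+(aq); hence Q = [In3+(aq)] / [Ag+(aq)]^3 = 4.27×10^3 (log Q = 3.630).
Applying E = E° − (RT ln10/nF)·log Q gives +1.14 − (0.0592/3)(3.630) = +1.07 V.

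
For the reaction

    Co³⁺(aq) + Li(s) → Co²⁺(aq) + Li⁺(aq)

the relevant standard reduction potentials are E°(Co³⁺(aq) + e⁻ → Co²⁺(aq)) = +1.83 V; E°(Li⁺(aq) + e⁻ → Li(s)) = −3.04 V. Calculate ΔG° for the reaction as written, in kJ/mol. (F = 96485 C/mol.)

In the reaction as written Co³⁺(aq) is reduced, so the Co³⁺/Co²⁺ couple is the cathode and Li⁺/Li is the anode.
E°cell = +1.83 − (−3.04) = +4.87 V; balancing electrons gives n = 1.
ΔG° = −nFE°cell = −(1)(96485)(+4.87) J/mol = −470 kJ/mol.

−470 kJ/mol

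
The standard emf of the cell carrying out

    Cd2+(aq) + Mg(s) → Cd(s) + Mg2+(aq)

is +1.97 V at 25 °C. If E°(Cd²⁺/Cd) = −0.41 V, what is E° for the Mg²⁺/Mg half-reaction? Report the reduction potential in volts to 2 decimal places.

In the reaction as written the Cd²⁺/Cd couple is reduced (cathode) and Mg²⁺/Mg is oxidized (anode), so E°cell = E°(Cd²⁺/Cd) − E°(Mg²⁺/Mg).
E°(Mg²⁺/Mg) = E°(cathode) − E°cell = −0.41 − (+1.97) = −2.38 V.

−2.38 V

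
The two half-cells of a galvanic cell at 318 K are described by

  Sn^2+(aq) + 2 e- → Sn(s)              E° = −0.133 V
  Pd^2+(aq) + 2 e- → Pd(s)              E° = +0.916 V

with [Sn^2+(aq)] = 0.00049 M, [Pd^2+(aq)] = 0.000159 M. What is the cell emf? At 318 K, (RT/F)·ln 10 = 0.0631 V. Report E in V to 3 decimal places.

+1.034 V

The Pd²⁺/Pd couple has the more positive E°, so it is the cathode; Sn²⁺/Sn is the anode.
E°cell = +0.916 − (−0.133) = +1.049 V, with n = 2 electrons transferred.
Balancing gives Pd^2+(aq) + Sn(s) → Pd(s) + Sn^2+(aq); hence Q = [Sn^2+(aq)] / [Pd^2+(aq)] = 3.08 (log Q = 0.489).
E = E° − (0.0631/n)·log Q = +1.049 − (0.0631/2)(0.489) = +1.034 V.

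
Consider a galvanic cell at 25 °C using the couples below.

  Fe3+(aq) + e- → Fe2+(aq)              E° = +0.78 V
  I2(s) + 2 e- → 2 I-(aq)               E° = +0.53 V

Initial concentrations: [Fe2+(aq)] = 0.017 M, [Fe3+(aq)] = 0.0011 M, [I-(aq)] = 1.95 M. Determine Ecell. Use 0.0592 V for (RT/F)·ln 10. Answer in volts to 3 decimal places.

+0.197 V

Since E°(Fe³⁺/Fe²⁺) > E°(I₂/I⁻), Fe³⁺/Fe²⁺ serves as the cathode.
The standard potential is +0.78 − (+0.53) = +0.25 V and the balanced reaction transfers n = 2 electrons.
Balancing gives 2 Fe3+(aq) + 2 I-(aq) → 2 Fe2+(aq) + I2(s); hence Q = [Fe2+(aq)]^2 / ([Fe3+(aq)]^2·[I-(aq)]^2) = 62.8 (log Q = 1.798).
Applying E = E° − (RT ln10/nF)·log Q gives +0.25 − (0.0592/2)(1.798) = +0.197 V.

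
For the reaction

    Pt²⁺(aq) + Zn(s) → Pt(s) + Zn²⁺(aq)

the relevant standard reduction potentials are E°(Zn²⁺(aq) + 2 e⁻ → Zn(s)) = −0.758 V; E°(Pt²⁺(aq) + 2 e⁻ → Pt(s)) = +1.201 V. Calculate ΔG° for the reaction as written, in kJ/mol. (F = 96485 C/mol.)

In the reaction as written Pt²⁺(aq) is reduced, so the Pt²⁺/Pt couple is the cathode and Zn²⁺/Zn is the anode.
E°cell = +1.201 − (−0.758) = +1.959 V; balancing electrons gives n = 2.
ΔG° = −nFE°cell = −(2)(96485)(+1.959) J/mol = −378 kJ/mol.

−378 kJ/mol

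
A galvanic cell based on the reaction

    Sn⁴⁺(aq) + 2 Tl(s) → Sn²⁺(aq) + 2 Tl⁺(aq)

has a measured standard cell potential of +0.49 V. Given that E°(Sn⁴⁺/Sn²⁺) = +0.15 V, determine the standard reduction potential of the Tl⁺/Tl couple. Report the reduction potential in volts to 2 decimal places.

−0.34 V

In the reaction as written the Sn⁴⁺/Sn²⁺ couple is reduced (cathode) and Tl⁺/Tl is oxidized (anode), so E°cell = E°(Sn⁴⁺/Sn²⁺) − E°(Tl⁺/Tl).
E°(Tl⁺/Tl) = E°(cathode) − E°cell = +0.15 − (+0.49) = −0.34 V.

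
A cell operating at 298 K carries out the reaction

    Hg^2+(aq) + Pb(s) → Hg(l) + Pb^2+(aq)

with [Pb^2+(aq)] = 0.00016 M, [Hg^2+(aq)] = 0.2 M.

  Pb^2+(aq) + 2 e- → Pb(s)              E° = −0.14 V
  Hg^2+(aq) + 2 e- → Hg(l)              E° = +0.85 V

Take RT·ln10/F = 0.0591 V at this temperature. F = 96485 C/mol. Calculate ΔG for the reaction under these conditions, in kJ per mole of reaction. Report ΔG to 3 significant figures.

−209 kJ/mol

E°cell = +0.85 − (−0.14) = +0.99 V; the balanced reaction transfers n = 2 electrons.
The reaction quotient is [Pb^2+(aq)] / [Hg^2+(aq)] = 0.0008; by Nernst, E = +0.99 − (0.0591/2)(−3.097) = +1.0815 V.
ΔG = −nFE = −(2)(96485)(+1.0815) J/mol = −209 kJ/mol.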